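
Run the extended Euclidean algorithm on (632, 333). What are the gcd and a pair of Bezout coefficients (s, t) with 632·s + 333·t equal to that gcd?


Euclidean algorithm on (632, 333) — divide until remainder is 0:
  632 = 1 · 333 + 299
  333 = 1 · 299 + 34
  299 = 8 · 34 + 27
  34 = 1 · 27 + 7
  27 = 3 · 7 + 6
  7 = 1 · 6 + 1
  6 = 6 · 1 + 0
gcd(632, 333) = 1.
Track Bezout coefficients alongside the remainders: start with r₀ = 632 = a·1 + b·0 (s = 1, t = 0) and r₁ = 333 = a·0 + b·1 (s = 0, t = 1); each new remainder r_{k+1} = r_{k-1} − q_k·r_k inherits s_{k+1} = s_{k-1} − q_k·s_k, t_{k+1} = t_{k-1} − q_k·t_k, so r_k = a·s_k + b·t_k at every step:
  q = 1: r = 299, s = 1 − 1·0 = 1, t = 0 − 1·1 = -1  (check: 632·1 + 333·(-1) = 299)
  q = 1: r = 34, s = 0 − 1·1 = -1, t = 1 − 1·(-1) = 2  (check: 632·(-1) + 333·2 = 34)
  q = 8: r = 27, s = 1 − 8·(-1) = 9, t = -1 − 8·2 = -17  (check: 632·9 + 333·(-17) = 27)
  q = 1: r = 7, s = -1 − 1·9 = -10, t = 2 − 1·(-17) = 19  (check: 632·(-10) + 333·19 = 7)
  q = 3: r = 6, s = 9 − 3·(-10) = 39, t = -17 − 3·19 = -74  (check: 632·39 + 333·(-74) = 6)
  q = 1: r = 1, s = -10 − 1·39 = -49, t = 19 − 1·(-74) = 93  (check: 632·(-49) + 333·93 = 1)
The row with r = 1 (the gcd) gives the Bezout coefficients s = -49, t = 93.
Result: 632 · (-49) + 333 · (93) = 1.

gcd(632, 333) = 1; s = -49, t = 93 (check: 632·(-49) + 333·93 = 1).


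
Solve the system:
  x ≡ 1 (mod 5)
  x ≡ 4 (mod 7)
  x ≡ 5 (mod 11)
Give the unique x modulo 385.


Moduli 5, 7, 11 are pairwise coprime; by CRT there is a unique solution modulo M = 5 · 7 · 11 = 385.
Solve pairwise, accumulating the modulus:
  Start with x ≡ 1 (mod 5).
  Combine with x ≡ 4 (mod 7): since gcd(5, 7) = 1, we get a unique residue mod 35.
    Write x = 1 + 5·t and substitute into x ≡ 4 (mod 7): 5·t ≡ 4 − 1 = 3 (mod 7).
    The inverse of 5 mod 7 is 3 (since 5·3 = 15 = 2·7 + 1), so t ≡ 3·3 = 9 ≡ 2 (mod 7).
    Then x = 1 + 5·2 = 11, valid modulo lcm(5, 7) = 35: x ≡ 11 (mod 35).
  Combine with x ≡ 5 (mod 11): since gcd(35, 11) = 1, we get a unique residue mod 385.
    Write x = 11 + 35·t and substitute into x ≡ 5 (mod 11): 35·t ≡ 5 − 11 = -6 (mod 11).
    Reduce coefficients mod 11: 2·t ≡ 5 (mod 11).
    The inverse of 2 mod 11 is 6 (since 2·6 = 12 = 1·11 + 1), so t ≡ 6·5 = 30 ≡ 8 (mod 11).
    Then x = 11 + 35·8 = 291, valid modulo lcm(35, 11) = 385: x ≡ 291 (mod 385).
Verify: 291 mod 5 = 1 ✓, 291 mod 7 = 4 ✓, 291 mod 11 = 5 ✓.

x ≡ 291 (mod 385).


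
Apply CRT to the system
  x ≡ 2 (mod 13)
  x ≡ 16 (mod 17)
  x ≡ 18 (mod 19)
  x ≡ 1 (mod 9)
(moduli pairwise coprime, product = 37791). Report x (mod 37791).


Product of moduli M = 13 · 17 · 19 · 9 = 37791.
Merge one congruence at a time:
  Start: x ≡ 2 (mod 13).
  Combine with x ≡ 16 (mod 17); new modulus lcm = 221.
    Write x = 2 + 13·t and substitute into x ≡ 16 (mod 17): 13·t ≡ 16 − 2 = 14 (mod 17).
    The inverse of 13 mod 17 is 4 (since 13·4 = 52 = 3·17 + 1), so t ≡ 4·14 = 56 ≡ 5 (mod 17).
    Then x = 2 + 13·5 = 67, valid modulo lcm(13, 17) = 221: x ≡ 67 (mod 221).
  Combine with x ≡ 18 (mod 19); new modulus lcm = 4199.
    Write x = 67 + 221·t and substitute into x ≡ 18 (mod 19): 221·t ≡ 18 − 67 = -49 (mod 19).
    Reduce coefficients mod 19: 12·t ≡ 8 (mod 19).
    The inverse of 12 mod 19 is 8 (since 12·8 = 96 = 5·19 + 1), so t ≡ 8·8 = 64 ≡ 7 (mod 19).
    Then x = 67 + 221·7 = 1614, valid modulo lcm(221, 19) = 4199: x ≡ 1614 (mod 4199).
  Combine with x ≡ 1 (mod 9); new modulus lcm = 37791.
    Write x = 1614 + 4199·t and substitute into x ≡ 1 (mod 9): 4199·t ≡ 1 − 1614 = -1613 (mod 9).
    Reduce coefficients mod 9: 5·t ≡ 7 (mod 9).
    The inverse of 5 mod 9 is 2 (since 5·2 = 10 = 1·9 + 1), so t ≡ 2·7 = 14 ≡ 5 (mod 9).
    Then x = 1614 + 4199·5 = 22609, valid modulo lcm(4199, 9) = 37791: x ≡ 22609 (mod 37791).
Verify against each original: 22609 mod 13 = 2, 22609 mod 17 = 16, 22609 mod 19 = 18, 22609 mod 9 = 1.

x ≡ 22609 (mod 37791).


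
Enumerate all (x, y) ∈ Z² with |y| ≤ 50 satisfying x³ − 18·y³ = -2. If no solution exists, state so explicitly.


The equation is x³ - 18y³ = -2. For fixed y, x³ = 18·y³ − 2, so a solution requires the RHS to be a perfect cube.
Strategy: iterate y from -50 to 50, compute RHS = 18·y³ − 2, and check whether it is a (positive or negative) perfect cube.
Check small values of y:
  y = 0: RHS = -2 is not a perfect cube.
  y = 1: RHS = 16 is not a perfect cube.
  y = -1: RHS = -20 is not a perfect cube.
  y = 2: RHS = 142 is not a perfect cube.
  y = -2: RHS = -146 is not a perfect cube.
  y = 3: RHS = 484 is not a perfect cube.
  y = -3: RHS = -488 is not a perfect cube.
Continuing the search up to |y| = 50 finds no solutions either.
No (x, y) in the scanned range satisfies the equation.

No integer solutions with |y| ≤ 50.


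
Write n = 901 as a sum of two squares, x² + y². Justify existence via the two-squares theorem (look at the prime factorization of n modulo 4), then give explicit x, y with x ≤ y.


Step 1: Factor n = 901 = 17 · 53.
Step 2: Check the mod-4 condition on each prime factor: 17 ≡ 1 (mod 4), exponent 1; 53 ≡ 1 (mod 4), exponent 1.
All primes ≡ 3 (mod 4) appear to even exponent (or don't appear), so by the two-squares theorem n IS expressible as a sum of two squares.
Step 3: Build a representation. Here n = 17 · 53 is a product of primes ≡ 1 (mod 4). Each prime p ≡ 1 (mod 4) is itself a sum of two squares; find a² by testing p − a² for a perfect square:
  17: 17 − 1² = 16 = 4² ⇒ 17 = 1² + 4².
  53: 53 − 1² = 52, 53 − 2² = 49 = 7² ⇒ 53 = 2² + 7².
  Combine using the Brahmagupta–Fibonacci identity (a² + b²)(c² + d²) = (ac − bd)² + (ad + bc)² = (ac + bd)² + (ad − bc)²:
  17 · 53 = 901: from (1² + 4²)(2² + 7²), take (1·2 − 4·7, 1·7 + 4·2) = (2 − 28, 7 + 8) = (-26, 15); dropping signs (only squares matter) gives (26, 15); check 26² + 15² = 676 + 225 = 901 ✓.
Step 4: Order so x ≤ y and verify: 15² + 26² = 225 + 676 = 901 = n. ✓

n = 901 = 15² + 26² (one valid representation with x ≤ y).


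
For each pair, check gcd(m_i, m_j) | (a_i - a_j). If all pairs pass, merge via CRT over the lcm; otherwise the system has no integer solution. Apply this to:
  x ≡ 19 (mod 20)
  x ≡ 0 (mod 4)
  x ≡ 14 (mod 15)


Moduli 20, 4, 15 are not pairwise coprime, so CRT works modulo lcm(m_i) when all pairwise compatibility conditions hold.
Pairwise compatibility: gcd(m_i, m_j) must divide a_i - a_j for every pair.
Merge one congruence at a time:
  Start: x ≡ 19 (mod 20).
  Combine with x ≡ 0 (mod 4): gcd(20, 4) = 4, and 0 - 19 = -19 is NOT divisible by 4.
    ⇒ system is inconsistent (no integer solution).

No solution (the system is inconsistent).


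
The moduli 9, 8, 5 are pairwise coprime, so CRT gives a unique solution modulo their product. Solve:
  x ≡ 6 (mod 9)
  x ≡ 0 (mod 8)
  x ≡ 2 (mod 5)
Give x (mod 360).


Moduli 9, 8, 5 are pairwise coprime; by CRT there is a unique solution modulo M = 9 · 8 · 5 = 360.
Solve pairwise, accumulating the modulus:
  Start with x ≡ 6 (mod 9).
  Combine with x ≡ 0 (mod 8): since gcd(9, 8) = 1, we get a unique residue mod 72.
    Write x = 6 + 9·t and substitute into x ≡ 0 (mod 8): 9·t ≡ 0 − 6 = -6 (mod 8).
    Reduce coefficients mod 8: 1·t ≡ 2 (mod 8).
    So t ≡ 2 (mod 8).
    Then x = 6 + 9·2 = 24, valid modulo lcm(9, 8) = 72: x ≡ 24 (mod 72).
  Combine with x ≡ 2 (mod 5): since gcd(72, 5) = 1, we get a unique residue mod 360.
    Write x = 24 + 72·t and substitute into x ≡ 2 (mod 5): 72·t ≡ 2 − 24 = -22 (mod 5).
    Reduce coefficients mod 5: 2·t ≡ 3 (mod 5).
    The inverse of 2 mod 5 is 3 (since 2·3 = 6 = 1·5 + 1), so t ≡ 3·3 = 9 ≡ 4 (mod 5).
    Then x = 24 + 72·4 = 312, valid modulo lcm(72, 5) = 360: x ≡ 312 (mod 360).
Verify: 312 mod 9 = 6 ✓, 312 mod 8 = 0 ✓, 312 mod 5 = 2 ✓.

x ≡ 312 (mod 360).


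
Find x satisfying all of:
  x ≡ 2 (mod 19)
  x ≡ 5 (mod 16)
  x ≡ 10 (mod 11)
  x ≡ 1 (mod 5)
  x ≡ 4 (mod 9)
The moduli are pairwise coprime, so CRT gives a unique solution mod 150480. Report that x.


Product of moduli M = 19 · 16 · 11 · 5 · 9 = 150480.
Merge one congruence at a time:
  Start: x ≡ 2 (mod 19).
  Combine with x ≡ 5 (mod 16); new modulus lcm = 304.
    Write x = 2 + 19·t and substitute into x ≡ 5 (mod 16): 19·t ≡ 5 − 2 = 3 (mod 16).
    Reduce coefficients mod 16: 3·t ≡ 3 (mod 16).
    The inverse of 3 mod 16 is 11 (since 3·11 = 33 = 2·16 + 1), so t ≡ 11·3 = 33 ≡ 1 (mod 16).
    Then x = 2 + 19·1 = 21, valid modulo lcm(19, 16) = 304: x ≡ 21 (mod 304).
  Combine with x ≡ 10 (mod 11); new modulus lcm = 3344.
    Write x = 21 + 304·t and substitute into x ≡ 10 (mod 11): 304·t ≡ 10 − 21 = -11 (mod 11).
    Reduce coefficients mod 11: 7·t ≡ 0 (mod 11).
    The inverse of 7 mod 11 is 8 (since 7·8 = 56 = 5·11 + 1), so t ≡ 8·0 = 0 ≡ 0 (mod 11).
    Then x = 21 + 304·0 = 21, valid modulo lcm(304, 11) = 3344: x ≡ 21 (mod 3344).
  Combine with x ≡ 1 (mod 5); new modulus lcm = 16720.
    Write x = 21 + 3344·t and substitute into x ≡ 1 (mod 5): 3344·t ≡ 1 − 21 = -20 (mod 5).
    Reduce coefficients mod 5: 4·t ≡ 0 (mod 5).
    The inverse of 4 mod 5 is 4 (since 4·4 = 16 = 3·5 + 1), so t ≡ 4·0 = 0 ≡ 0 (mod 5).
    Then x = 21 + 3344·0 = 21, valid modulo lcm(3344, 5) = 16720: x ≡ 21 (mod 16720).
  Combine with x ≡ 4 (mod 9); new modulus lcm = 150480.
    Write x = 21 + 16720·t and substitute into x ≡ 4 (mod 9): 16720·t ≡ 4 − 21 = -17 (mod 9).
    Reduce coefficients mod 9: 7·t ≡ 1 (mod 9).
    The inverse of 7 mod 9 is 4 (since 7·4 = 28 = 3·9 + 1), so t ≡ 4·1 = 4 ≡ 4 (mod 9).
    Then x = 21 + 16720·4 = 66901, valid modulo lcm(16720, 9) = 150480: x ≡ 66901 (mod 150480).
Verify against each original: 66901 mod 19 = 2, 66901 mod 16 = 5, 66901 mod 11 = 10, 66901 mod 5 = 1, 66901 mod 9 = 4.

x ≡ 66901 (mod 150480).


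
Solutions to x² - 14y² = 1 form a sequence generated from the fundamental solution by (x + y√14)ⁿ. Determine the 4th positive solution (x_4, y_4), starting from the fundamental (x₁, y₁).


Step 1: Find the fundamental solution (x₁, y₁) of x² - 14y² = 1.
  Expand √14 as a continued fraction. a₀ = ⌊√14⌋ = 3; iterate m_{k+1} = d_k·a_k − m_k, d_{k+1} = (14 − m_{k+1}²)/d_k, a_{k+1} = ⌊(a₀ + m_{k+1})/d_{k+1}⌋ (starting m₀ = 0, d₀ = 1), with convergents p_k = a_k·p_{k-1} + p_{k-2}, q_k = a_k·q_{k-1} + q_{k-2} (p₋₁ = 1, q₋₁ = 0):
  k = 0: a₀ = 3; p₀/q₀ = 3/1; p₀² − 14·q₀² = 9 − 14 = -5.
  k = 1: m = 3, d = 5, a = ⌊(3 + 3)/5⌋ = 1; p/q = (1·3 + 1)/(1·1 + 0) = 4/1; p² − 14·q² = 16 − 14 = 2.
  k = 2: m = 2, d = 2, a = ⌊(3 + 2)/2⌋ = 2; p/q = (2·4 + 3)/(2·1 + 1) = 11/3; p² − 14·q² = 121 − 126 = -5.
  k = 3: m = 2, d = 5, a = ⌊(3 + 2)/5⌋ = 1; p/q = (1·11 + 4)/(1·3 + 1) = 15/4; p² − 14·q² = 225 − 224 = 1.
  The first convergent with p² − 14·q² = 1 gives the fundamental solution (x₁, y₁) = (15, 4).
Step 2: Apply the recurrence (x_{n+1}, y_{n+1}) = (x₁x_n + 14y₁y_n, x₁y_n + y₁x_n) repeatedly.
  From (x_1, y_1) = (15, 4): x_2 = 15·15 + 14·4·4 = 449; y_2 = 15·4 + 4·15 = 120.
  From (x_2, y_2) = (449, 120): x_3 = 15·449 + 14·4·120 = 13455; y_3 = 15·120 + 4·449 = 3596.
  From (x_3, y_3) = (13455, 3596): x_4 = 15·13455 + 14·4·3596 = 403201; y_4 = 15·3596 + 4·13455 = 107760.
Step 3: Verify x_4² - 14·y_4² = 162571046401 - 162571046400 = 1 (should be 1). ✓

(x_1, y_1) = (15, 4); (x_4, y_4) = (403201, 107760).


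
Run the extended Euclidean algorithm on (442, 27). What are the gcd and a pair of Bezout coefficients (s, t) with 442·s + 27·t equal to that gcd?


Euclidean algorithm on (442, 27) — divide until remainder is 0:
  442 = 16 · 27 + 10
  27 = 2 · 10 + 7
  10 = 1 · 7 + 3
  7 = 2 · 3 + 1
  3 = 3 · 1 + 0
gcd(442, 27) = 1.
Track Bezout coefficients alongside the remainders: start with r₀ = 442 = a·1 + b·0 (s = 1, t = 0) and r₁ = 27 = a·0 + b·1 (s = 0, t = 1); each new remainder r_{k+1} = r_{k-1} − q_k·r_k inherits s_{k+1} = s_{k-1} − q_k·s_k, t_{k+1} = t_{k-1} − q_k·t_k, so r_k = a·s_k + b·t_k at every step:
  q = 16: r = 10, s = 1 − 16·0 = 1, t = 0 − 16·1 = -16  (check: 442·1 + 27·(-16) = 10)
  q = 2: r = 7, s = 0 − 2·1 = -2, t = 1 − 2·(-16) = 33  (check: 442·(-2) + 27·33 = 7)
  q = 1: r = 3, s = 1 − 1·(-2) = 3, t = -16 − 1·33 = -49  (check: 442·3 + 27·(-49) = 3)
  q = 2: r = 1, s = -2 − 2·3 = -8, t = 33 − 2·(-49) = 131  (check: 442·(-8) + 27·131 = 1)
The row with r = 1 (the gcd) gives the Bezout coefficients s = -8, t = 131.
Result: 442 · (-8) + 27 · (131) = 1.

gcd(442, 27) = 1; s = -8, t = 131 (check: 442·(-8) + 27·131 = 1).


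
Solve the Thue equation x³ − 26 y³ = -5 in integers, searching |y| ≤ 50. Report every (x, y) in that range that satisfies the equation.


The equation is x³ - 26y³ = -5. For fixed y, x³ = 26·y³ − 5, so a solution requires the RHS to be a perfect cube.
Strategy: iterate y from -50 to 50, compute RHS = 26·y³ − 5, and check whether it is a (positive or negative) perfect cube.
Check small values of y:
  y = 0: RHS = -5 is not a perfect cube.
  y = 1: RHS = 21 is not a perfect cube.
  y = -1: RHS = -31 is not a perfect cube.
  y = 2: RHS = 203 is not a perfect cube.
  y = -2: RHS = -213 is not a perfect cube.
  y = 3: RHS = 697 is not a perfect cube.
  y = -3: RHS = -707 is not a perfect cube.
Continuing the search up to |y| = 50 finds no solutions either.
No (x, y) in the scanned range satisfies the equation.

No integer solutions with |y| ≤ 50.


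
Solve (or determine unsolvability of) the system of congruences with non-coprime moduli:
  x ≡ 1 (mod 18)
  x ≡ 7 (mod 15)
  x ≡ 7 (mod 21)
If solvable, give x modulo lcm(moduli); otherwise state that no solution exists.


Moduli 18, 15, 21 are not pairwise coprime, so CRT works modulo lcm(m_i) when all pairwise compatibility conditions hold.
Pairwise compatibility: gcd(m_i, m_j) must divide a_i - a_j for every pair.
Merge one congruence at a time:
  Start: x ≡ 1 (mod 18).
  Combine with x ≡ 7 (mod 15): gcd(18, 15) = 3; 7 - 1 = 6, which IS divisible by 3, so compatible.
    Write x = 1 + 18·t and substitute into x ≡ 7 (mod 15): 18·t ≡ 7 − 1 = 6 (mod 15).
    Divide the congruence (and modulus) by g = 3: 6·t ≡ 2 (mod 5).
    Reduce coefficients mod 5: 1·t ≡ 2 (mod 5).
    So t ≡ 2 (mod 5).
    Then x = 1 + 18·2 = 37, valid modulo lcm(18, 15) = 90: x ≡ 37 (mod 90).
  Combine with x ≡ 7 (mod 21): gcd(90, 21) = 3; 7 - 37 = -30, which IS divisible by 3, so compatible.
    Write x = 37 + 90·t and substitute into x ≡ 7 (mod 21): 90·t ≡ 7 − 37 = -30 (mod 21).
    Divide the congruence (and modulus) by g = 3: 30·t ≡ -10 (mod 7).
    Reduce coefficients mod 7: 2·t ≡ 4 (mod 7).
    The inverse of 2 mod 7 is 4 (since 2·4 = 8 = 1·7 + 1), so t ≡ 4·4 = 16 ≡ 2 (mod 7).
    Then x = 37 + 90·2 = 217, valid modulo lcm(90, 21) = 630: x ≡ 217 (mod 630).
Verify: 217 mod 18 = 1, 217 mod 15 = 7, 217 mod 21 = 7.

x ≡ 217 (mod 630).


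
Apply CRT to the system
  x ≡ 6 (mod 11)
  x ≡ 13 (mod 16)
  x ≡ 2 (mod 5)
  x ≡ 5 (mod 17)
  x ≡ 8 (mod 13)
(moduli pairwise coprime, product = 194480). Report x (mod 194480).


Product of moduli M = 11 · 16 · 5 · 17 · 13 = 194480.
Merge one congruence at a time:
  Start: x ≡ 6 (mod 11).
  Combine with x ≡ 13 (mod 16); new modulus lcm = 176.
    Write x = 6 + 11·t and substitute into x ≡ 13 (mod 16): 11·t ≡ 13 − 6 = 7 (mod 16).
    The inverse of 11 mod 16 is 3 (since 11·3 = 33 = 2·16 + 1), so t ≡ 3·7 = 21 ≡ 5 (mod 16).
    Then x = 6 + 11·5 = 61, valid modulo lcm(11, 16) = 176: x ≡ 61 (mod 176).
  Combine with x ≡ 2 (mod 5); new modulus lcm = 880.
    Write x = 61 + 176·t and substitute into x ≡ 2 (mod 5): 176·t ≡ 2 − 61 = -59 (mod 5).
    Reduce coefficients mod 5: 1·t ≡ 1 (mod 5).
    So t ≡ 1 (mod 5).
    Then x = 61 + 176·1 = 237, valid modulo lcm(176, 5) = 880: x ≡ 237 (mod 880).
  Combine with x ≡ 5 (mod 17); new modulus lcm = 14960.
    Write x = 237 + 880·t and substitute into x ≡ 5 (mod 17): 880·t ≡ 5 − 237 = -232 (mod 17).
    Reduce coefficients mod 17: 13·t ≡ 6 (mod 17).
    The inverse of 13 mod 17 is 4 (since 13·4 = 52 = 3·17 + 1), so t ≡ 4·6 = 24 ≡ 7 (mod 17).
    Then x = 237 + 880·7 = 6397, valid modulo lcm(880, 17) = 14960: x ≡ 6397 (mod 14960).
  Combine with x ≡ 8 (mod 13); new modulus lcm = 194480.
    Write x = 6397 + 14960·t and substitute into x ≡ 8 (mod 13): 14960·t ≡ 8 − 6397 = -6389 (mod 13).
    Reduce coefficients mod 13: 10·t ≡ 7 (mod 13).
    The inverse of 10 mod 13 is 4 (since 10·4 = 40 = 3·13 + 1), so t ≡ 4·7 = 28 ≡ 2 (mod 13).
    Then x = 6397 + 14960·2 = 36317, valid modulo lcm(14960, 13) = 194480: x ≡ 36317 (mod 194480).
Verify against each original: 36317 mod 11 = 6, 36317 mod 16 = 13, 36317 mod 5 = 2, 36317 mod 17 = 5, 36317 mod 13 = 8.

x ≡ 36317 (mod 194480).


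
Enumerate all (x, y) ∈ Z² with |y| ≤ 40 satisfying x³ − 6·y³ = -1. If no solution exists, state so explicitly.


The equation is x³ - 6y³ = -1. For fixed y, x³ = 6·y³ − 1, so a solution requires the RHS to be a perfect cube.
Strategy: iterate y from -40 to 40, compute RHS = 6·y³ − 1, and check whether it is a (positive or negative) perfect cube.
Check small values of y:
  y = 0: RHS = -1 = (-1)³ ⇒ x = -1 works.
  y = 1: RHS = 5 is not a perfect cube.
  y = -1: RHS = -7 is not a perfect cube.
  y = 2: RHS = 47 is not a perfect cube.
  y = -2: RHS = -49 is not a perfect cube.
  y = 3: RHS = 161 is not a perfect cube.
  y = -3: RHS = -163 is not a perfect cube.
Continuing the search up to |y| = 40 finds no further solutions beyond those listed.
Collected solutions: (-1, 0).

Solutions (with |y| ≤ 40): (-1, 0).


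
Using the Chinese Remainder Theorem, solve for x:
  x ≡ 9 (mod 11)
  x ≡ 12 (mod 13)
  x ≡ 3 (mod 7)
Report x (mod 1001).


Moduli 11, 13, 7 are pairwise coprime; by CRT there is a unique solution modulo M = 11 · 13 · 7 = 1001.
Solve pairwise, accumulating the modulus:
  Start with x ≡ 9 (mod 11).
  Combine with x ≡ 12 (mod 13): since gcd(11, 13) = 1, we get a unique residue mod 143.
    Write x = 9 + 11·t and substitute into x ≡ 12 (mod 13): 11·t ≡ 12 − 9 = 3 (mod 13).
    The inverse of 11 mod 13 is 6 (since 11·6 = 66 = 5·13 + 1), so t ≡ 6·3 = 18 ≡ 5 (mod 13).
    Then x = 9 + 11·5 = 64, valid modulo lcm(11, 13) = 143: x ≡ 64 (mod 143).
  Combine with x ≡ 3 (mod 7): since gcd(143, 7) = 1, we get a unique residue mod 1001.
    Write x = 64 + 143·t and substitute into x ≡ 3 (mod 7): 143·t ≡ 3 − 64 = -61 (mod 7).
    Reduce coefficients mod 7: 3·t ≡ 2 (mod 7).
    The inverse of 3 mod 7 is 5 (since 3·5 = 15 = 2·7 + 1), so t ≡ 5·2 = 10 ≡ 3 (mod 7).
    Then x = 64 + 143·3 = 493, valid modulo lcm(143, 7) = 1001: x ≡ 493 (mod 1001).
Verify: 493 mod 11 = 9 ✓, 493 mod 13 = 12 ✓, 493 mod 7 = 3 ✓.

x ≡ 493 (mod 1001).


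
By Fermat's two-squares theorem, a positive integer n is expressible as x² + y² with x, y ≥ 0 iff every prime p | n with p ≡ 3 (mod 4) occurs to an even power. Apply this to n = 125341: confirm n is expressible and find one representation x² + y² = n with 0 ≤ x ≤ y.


Step 1: Factor n = 125341 = 17 · 73 · 101.
Step 2: Check the mod-4 condition on each prime factor: 17 ≡ 1 (mod 4), exponent 1; 73 ≡ 1 (mod 4), exponent 1; 101 ≡ 1 (mod 4), exponent 1.
All primes ≡ 3 (mod 4) appear to even exponent (or don't appear), so by the two-squares theorem n IS expressible as a sum of two squares.
Step 3: Build a representation. Here n = 17 · 73 · 101 is a product of primes ≡ 1 (mod 4). Each prime p ≡ 1 (mod 4) is itself a sum of two squares; find a² by testing p − a² for a perfect square:
  17: 17 − 1² = 16 = 4² ⇒ 17 = 1² + 4².
  73: 73 − 1² = 72, 73 − 2² = 69, 73 − 3² = 64 = 8² ⇒ 73 = 3² + 8².
  101: 101 − 1² = 100 = 10² ⇒ 101 = 1² + 10².
  Combine using the Brahmagupta–Fibonacci identity (a² + b²)(c² + d²) = (ac − bd)² + (ad + bc)² = (ac + bd)² + (ad − bc)²:
  17 · 73 = 1241: from (1² + 4²)(3² + 8²), take (1·3 − 4·8, 1·8 + 4·3) = (3 − 32, 8 + 12) = (-29, 20); dropping signs (only squares matter) gives (29, 20); check 29² + 20² = 841 + 400 = 1241 ✓.
  1241 · 101 = 125341: from (29² + 20²)(1² + 10²), take (29·1 − 20·10, 29·10 + 20·1) = (29 − 200, 290 + 20) = (-171, 310); dropping signs (only squares matter) gives (171, 310); check 171² + 310² = 29241 + 96100 = 125341 ✓.
Step 4: Order so x ≤ y and verify: 171² + 310² = 29241 + 96100 = 125341 = n. ✓

n = 125341 = 171² + 310² (one valid representation with x ≤ y).


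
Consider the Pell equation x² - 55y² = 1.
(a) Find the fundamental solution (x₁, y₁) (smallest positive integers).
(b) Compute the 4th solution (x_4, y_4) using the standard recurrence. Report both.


Step 1: Find the fundamental solution (x₁, y₁) of x² - 55y² = 1.
  Expand √55 as a continued fraction. a₀ = ⌊√55⌋ = 7; iterate m_{k+1} = d_k·a_k − m_k, d_{k+1} = (55 − m_{k+1}²)/d_k, a_{k+1} = ⌊(a₀ + m_{k+1})/d_{k+1}⌋ (starting m₀ = 0, d₀ = 1), with convergents p_k = a_k·p_{k-1} + p_{k-2}, q_k = a_k·q_{k-1} + q_{k-2} (p₋₁ = 1, q₋₁ = 0):
  k = 0: a₀ = 7; p₀/q₀ = 7/1; p₀² − 55·q₀² = 49 − 55 = -6.
  k = 1: m = 7, d = 6, a = ⌊(7 + 7)/6⌋ = 2; p/q = (2·7 + 1)/(2·1 + 0) = 15/2; p² − 55·q² = 225 − 220 = 5.
  k = 2: m = 5, d = 5, a = ⌊(7 + 5)/5⌋ = 2; p/q = (2·15 + 7)/(2·2 + 1) = 37/5; p² − 55·q² = 1369 − 1375 = -6.
  k = 3: m = 5, d = 6, a = ⌊(7 + 5)/6⌋ = 2; p/q = (2·37 + 15)/(2·5 + 2) = 89/12; p² − 55·q² = 7921 − 7920 = 1.
  The first convergent with p² − 55·q² = 1 gives the fundamental solution (x₁, y₁) = (89, 12).
Step 2: Apply the recurrence (x_{n+1}, y_{n+1}) = (x₁x_n + 55y₁y_n, x₁y_n + y₁x_n) repeatedly.
  From (x_1, y_1) = (89, 12): x_2 = 89·89 + 55·12·12 = 15841; y_2 = 89·12 + 12·89 = 2136.
  From (x_2, y_2) = (15841, 2136): x_3 = 89·15841 + 55·12·2136 = 2819609; y_3 = 89·2136 + 12·15841 = 380196.
  From (x_3, y_3) = (2819609, 380196): x_4 = 89·2819609 + 55·12·380196 = 501874561; y_4 = 89·380196 + 12·2819609 = 67672752.
Step 3: Verify x_4² - 55·y_4² = 251878074978942721 - 251878074978942720 = 1 (should be 1). ✓

(x_1, y_1) = (89, 12); (x_4, y_4) = (501874561, 67672752).


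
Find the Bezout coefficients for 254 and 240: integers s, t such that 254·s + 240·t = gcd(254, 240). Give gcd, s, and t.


Euclidean algorithm on (254, 240) — divide until remainder is 0:
  254 = 1 · 240 + 14
  240 = 17 · 14 + 2
  14 = 7 · 2 + 0
gcd(254, 240) = 2.
Track Bezout coefficients alongside the remainders: start with r₀ = 254 = a·1 + b·0 (s = 1, t = 0) and r₁ = 240 = a·0 + b·1 (s = 0, t = 1); each new remainder r_{k+1} = r_{k-1} − q_k·r_k inherits s_{k+1} = s_{k-1} − q_k·s_k, t_{k+1} = t_{k-1} − q_k·t_k, so r_k = a·s_k + b·t_k at every step:
  q = 1: r = 14, s = 1 − 1·0 = 1, t = 0 − 1·1 = -1  (check: 254·1 + 240·(-1) = 14)
  q = 17: r = 2, s = 0 − 17·1 = -17, t = 1 − 17·(-1) = 18  (check: 254·(-17) + 240·18 = 2)
The row with r = 2 (the gcd) gives the Bezout coefficients s = -17, t = 18.
Result: 254 · (-17) + 240 · (18) = 2.

gcd(254, 240) = 2; s = -17, t = 18 (check: 254·(-17) + 240·18 = 2).


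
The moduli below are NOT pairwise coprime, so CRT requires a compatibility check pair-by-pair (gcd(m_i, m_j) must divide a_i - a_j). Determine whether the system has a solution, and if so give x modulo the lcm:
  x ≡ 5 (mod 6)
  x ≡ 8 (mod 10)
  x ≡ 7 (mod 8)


Moduli 6, 10, 8 are not pairwise coprime, so CRT works modulo lcm(m_i) when all pairwise compatibility conditions hold.
Pairwise compatibility: gcd(m_i, m_j) must divide a_i - a_j for every pair.
Merge one congruence at a time:
  Start: x ≡ 5 (mod 6).
  Combine with x ≡ 8 (mod 10): gcd(6, 10) = 2, and 8 - 5 = 3 is NOT divisible by 2.
    ⇒ system is inconsistent (no integer solution).

No solution (the system is inconsistent).


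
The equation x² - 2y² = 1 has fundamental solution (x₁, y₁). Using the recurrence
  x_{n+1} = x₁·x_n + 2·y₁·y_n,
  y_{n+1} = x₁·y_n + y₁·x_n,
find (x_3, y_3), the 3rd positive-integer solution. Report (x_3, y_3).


Step 1: Find the fundamental solution (x₁, y₁) of x² - 2y² = 1.
  Expand √2 as a continued fraction. a₀ = ⌊√2⌋ = 1; iterate m_{k+1} = d_k·a_k − m_k, d_{k+1} = (2 − m_{k+1}²)/d_k, a_{k+1} = ⌊(a₀ + m_{k+1})/d_{k+1}⌋ (starting m₀ = 0, d₀ = 1), with convergents p_k = a_k·p_{k-1} + p_{k-2}, q_k = a_k·q_{k-1} + q_{k-2} (p₋₁ = 1, q₋₁ = 0):
  k = 0: a₀ = 1; p₀/q₀ = 1/1; p₀² − 2·q₀² = 1 − 2 = -1.
  k = 1: m = 1, d = 1, a = ⌊(1 + 1)/1⌋ = 2; p/q = (2·1 + 1)/(2·1 + 0) = 3/2; p² − 2·q² = 9 − 8 = 1.
  The first convergent with p² − 2·q² = 1 gives the fundamental solution (x₁, y₁) = (3, 2).
Step 2: Apply the recurrence (x_{n+1}, y_{n+1}) = (x₁x_n + 2y₁y_n, x₁y_n + y₁x_n) repeatedly.
  From (x_1, y_1) = (3, 2): x_2 = 3·3 + 2·2·2 = 17; y_2 = 3·2 + 2·3 = 12.
  From (x_2, y_2) = (17, 12): x_3 = 3·17 + 2·2·12 = 99; y_3 = 3·12 + 2·17 = 70.
Step 3: Verify x_3² - 2·y_3² = 9801 - 9800 = 1 (should be 1). ✓

(x_1, y_1) = (3, 2); (x_3, y_3) = (99, 70).


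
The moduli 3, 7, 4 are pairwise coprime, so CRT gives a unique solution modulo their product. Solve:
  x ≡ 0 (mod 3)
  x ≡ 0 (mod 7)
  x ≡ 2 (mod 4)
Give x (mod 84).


Moduli 3, 7, 4 are pairwise coprime; by CRT there is a unique solution modulo M = 3 · 7 · 4 = 84.
Solve pairwise, accumulating the modulus:
  Start with x ≡ 0 (mod 3).
  Combine with x ≡ 0 (mod 7): since gcd(3, 7) = 1, we get a unique residue mod 21.
    Write x = 0 + 3·t and substitute into x ≡ 0 (mod 7): 3·t ≡ 0 − 0 = 0 (mod 7).
    The inverse of 3 mod 7 is 5 (since 3·5 = 15 = 2·7 + 1), so t ≡ 5·0 = 0 ≡ 0 (mod 7).
    Then x = 0 + 3·0 = 0, valid modulo lcm(3, 7) = 21: x ≡ 0 (mod 21).
  Combine with x ≡ 2 (mod 4): since gcd(21, 4) = 1, we get a unique residue mod 84.
    Write x = 0 + 21·t and substitute into x ≡ 2 (mod 4): 21·t ≡ 2 − 0 = 2 (mod 4).
    Reduce coefficients mod 4: 1·t ≡ 2 (mod 4).
    So t ≡ 2 (mod 4).
    Then x = 0 + 21·2 = 42, valid modulo lcm(21, 4) = 84: x ≡ 42 (mod 84).
Verify: 42 mod 3 = 0 ✓, 42 mod 7 = 0 ✓, 42 mod 4 = 2 ✓.

x ≡ 42 (mod 84).


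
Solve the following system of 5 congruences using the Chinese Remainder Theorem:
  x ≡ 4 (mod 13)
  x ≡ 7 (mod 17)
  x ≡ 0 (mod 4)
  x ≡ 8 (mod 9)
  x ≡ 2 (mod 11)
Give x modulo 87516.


Product of moduli M = 13 · 17 · 4 · 9 · 11 = 87516.
Merge one congruence at a time:
  Start: x ≡ 4 (mod 13).
  Combine with x ≡ 7 (mod 17); new modulus lcm = 221.
    Write x = 4 + 13·t and substitute into x ≡ 7 (mod 17): 13·t ≡ 7 − 4 = 3 (mod 17).
    The inverse of 13 mod 17 is 4 (since 13·4 = 52 = 3·17 + 1), so t ≡ 4·3 = 12 ≡ 12 (mod 17).
    Then x = 4 + 13·12 = 160, valid modulo lcm(13, 17) = 221: x ≡ 160 (mod 221).
  Combine with x ≡ 0 (mod 4); new modulus lcm = 884.
    Write x = 160 + 221·t and substitute into x ≡ 0 (mod 4): 221·t ≡ 0 − 160 = -160 (mod 4).
    Reduce coefficients mod 4: 1·t ≡ 0 (mod 4).
    So t ≡ 0 (mod 4).
    Then x = 160 + 221·0 = 160, valid modulo lcm(221, 4) = 884: x ≡ 160 (mod 884).
  Combine with x ≡ 8 (mod 9); new modulus lcm = 7956.
    Write x = 160 + 884·t and substitute into x ≡ 8 (mod 9): 884·t ≡ 8 − 160 = -152 (mod 9).
    Reduce coefficients mod 9: 2·t ≡ 1 (mod 9).
    The inverse of 2 mod 9 is 5 (since 2·5 = 10 = 1·9 + 1), so t ≡ 5·1 = 5 ≡ 5 (mod 9).
    Then x = 160 + 884·5 = 4580, valid modulo lcm(884, 9) = 7956: x ≡ 4580 (mod 7956).
  Combine with x ≡ 2 (mod 11); new modulus lcm = 87516.
    Write x = 4580 + 7956·t and substitute into x ≡ 2 (mod 11): 7956·t ≡ 2 − 4580 = -4578 (mod 11).
    Reduce coefficients mod 11: 3·t ≡ 9 (mod 11).
    The inverse of 3 mod 11 is 4 (since 3·4 = 12 = 1·11 + 1), so t ≡ 4·9 = 36 ≡ 3 (mod 11).
    Then x = 4580 + 7956·3 = 28448, valid modulo lcm(7956, 11) = 87516: x ≡ 28448 (mod 87516).
Verify against each original: 28448 mod 13 = 4, 28448 mod 17 = 7, 28448 mod 4 = 0, 28448 mod 9 = 8, 28448 mod 11 = 2.

x ≡ 28448 (mod 87516).


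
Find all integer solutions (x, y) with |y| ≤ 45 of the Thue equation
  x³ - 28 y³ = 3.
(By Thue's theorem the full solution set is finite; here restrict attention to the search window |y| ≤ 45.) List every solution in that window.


The equation is x³ - 28y³ = 3. For fixed y, x³ = 28·y³ + 3, so a solution requires the RHS to be a perfect cube.
Strategy: iterate y from -45 to 45, compute RHS = 28·y³ + 3, and check whether it is a (positive or negative) perfect cube.
Check small values of y:
  y = 0: RHS = 3 is not a perfect cube.
  y = 1: RHS = 31 is not a perfect cube.
  y = -1: RHS = -25 is not a perfect cube.
  y = 2: RHS = 227 is not a perfect cube.
  y = -2: RHS = -221 is not a perfect cube.
  y = 3: RHS = 759 is not a perfect cube.
  y = -3: RHS = -753 is not a perfect cube.
Continuing the search up to |y| = 45 finds no solutions either.
No (x, y) in the scanned range satisfies the equation.

No integer solutions with |y| ≤ 45.


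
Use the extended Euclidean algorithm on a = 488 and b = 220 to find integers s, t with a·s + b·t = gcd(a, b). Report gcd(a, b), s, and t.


Euclidean algorithm on (488, 220) — divide until remainder is 0:
  488 = 2 · 220 + 48
  220 = 4 · 48 + 28
  48 = 1 · 28 + 20
  28 = 1 · 20 + 8
  20 = 2 · 8 + 4
  8 = 2 · 4 + 0
gcd(488, 220) = 4.
Track Bezout coefficients alongside the remainders: start with r₀ = 488 = a·1 + b·0 (s = 1, t = 0) and r₁ = 220 = a·0 + b·1 (s = 0, t = 1); each new remainder r_{k+1} = r_{k-1} − q_k·r_k inherits s_{k+1} = s_{k-1} − q_k·s_k, t_{k+1} = t_{k-1} − q_k·t_k, so r_k = a·s_k + b·t_k at every step:
  q = 2: r = 48, s = 1 − 2·0 = 1, t = 0 − 2·1 = -2  (check: 488·1 + 220·(-2) = 48)
  q = 4: r = 28, s = 0 − 4·1 = -4, t = 1 − 4·(-2) = 9  (check: 488·(-4) + 220·9 = 28)
  q = 1: r = 20, s = 1 − 1·(-4) = 5, t = -2 − 1·9 = -11  (check: 488·5 + 220·(-11) = 20)
  q = 1: r = 8, s = -4 − 1·5 = -9, t = 9 − 1·(-11) = 20  (check: 488·(-9) + 220·20 = 8)
  q = 2: r = 4, s = 5 − 2·(-9) = 23, t = -11 − 2·20 = -51  (check: 488·23 + 220·(-51) = 4)
The row with r = 4 (the gcd) gives the Bezout coefficients s = 23, t = -51.
Result: 488 · (23) + 220 · (-51) = 4.

gcd(488, 220) = 4; s = 23, t = -51 (check: 488·23 + 220·(-51) = 4).


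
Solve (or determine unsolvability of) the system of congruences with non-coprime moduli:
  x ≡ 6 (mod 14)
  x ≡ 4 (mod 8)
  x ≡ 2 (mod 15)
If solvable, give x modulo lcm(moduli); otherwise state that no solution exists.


Moduli 14, 8, 15 are not pairwise coprime, so CRT works modulo lcm(m_i) when all pairwise compatibility conditions hold.
Pairwise compatibility: gcd(m_i, m_j) must divide a_i - a_j for every pair.
Merge one congruence at a time:
  Start: x ≡ 6 (mod 14).
  Combine with x ≡ 4 (mod 8): gcd(14, 8) = 2; 4 - 6 = -2, which IS divisible by 2, so compatible.
    Write x = 6 + 14·t and substitute into x ≡ 4 (mod 8): 14·t ≡ 4 − 6 = -2 (mod 8).
    Divide the congruence (and modulus) by g = 2: 7·t ≡ -1 (mod 4).
    Reduce coefficients mod 4: 3·t ≡ 3 (mod 4).
    The inverse of 3 mod 4 is 3 (since 3·3 = 9 = 2·4 + 1), so t ≡ 3·3 = 9 ≡ 1 (mod 4).
    Then x = 6 + 14·1 = 20, valid modulo lcm(14, 8) = 56: x ≡ 20 (mod 56).
  Combine with x ≡ 2 (mod 15): gcd(56, 15) = 1; 2 - 20 = -18, which IS divisible by 1, so compatible.
    Write x = 20 + 56·t and substitute into x ≡ 2 (mod 15): 56·t ≡ 2 − 20 = -18 (mod 15).
    Reduce coefficients mod 15: 11·t ≡ 12 (mod 15).
    The inverse of 11 mod 15 is 11 (since 11·11 = 121 = 8·15 + 1), so t ≡ 11·12 = 132 ≡ 12 (mod 15).
    Then x = 20 + 56·12 = 692, valid modulo lcm(56, 15) = 840: x ≡ 692 (mod 840).
Verify: 692 mod 14 = 6, 692 mod 8 = 4, 692 mod 15 = 2.

x ≡ 692 (mod 840).


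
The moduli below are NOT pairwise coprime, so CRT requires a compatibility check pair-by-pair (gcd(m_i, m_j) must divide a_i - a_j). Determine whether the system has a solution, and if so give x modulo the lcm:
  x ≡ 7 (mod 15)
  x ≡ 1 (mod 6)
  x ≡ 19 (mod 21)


Moduli 15, 6, 21 are not pairwise coprime, so CRT works modulo lcm(m_i) when all pairwise compatibility conditions hold.
Pairwise compatibility: gcd(m_i, m_j) must divide a_i - a_j for every pair.
Merge one congruence at a time:
  Start: x ≡ 7 (mod 15).
  Combine with x ≡ 1 (mod 6): gcd(15, 6) = 3; 1 - 7 = -6, which IS divisible by 3, so compatible.
    Write x = 7 + 15·t and substitute into x ≡ 1 (mod 6): 15·t ≡ 1 − 7 = -6 (mod 6).
    Divide the congruence (and modulus) by g = 3: 5·t ≡ -2 (mod 2).
    Reduce coefficients mod 2: 1·t ≡ 0 (mod 2).
    So t ≡ 0 (mod 2).
    Then x = 7 + 15·0 = 7, valid modulo lcm(15, 6) = 30: x ≡ 7 (mod 30).
  Combine with x ≡ 19 (mod 21): gcd(30, 21) = 3; 19 - 7 = 12, which IS divisible by 3, so compatible.
    Write x = 7 + 30·t and substitute into x ≡ 19 (mod 21): 30·t ≡ 19 − 7 = 12 (mod 21).
    Divide the congruence (and modulus) by g = 3: 10·t ≡ 4 (mod 7).
    Reduce coefficients mod 7: 3·t ≡ 4 (mod 7).
    The inverse of 3 mod 7 is 5 (since 3·5 = 15 = 2·7 + 1), so t ≡ 5·4 = 20 ≡ 6 (mod 7).
    Then x = 7 + 30·6 = 187, valid modulo lcm(30, 21) = 210: x ≡ 187 (mod 210).
Verify: 187 mod 15 = 7, 187 mod 6 = 1, 187 mod 21 = 19.

x ≡ 187 (mod 210).


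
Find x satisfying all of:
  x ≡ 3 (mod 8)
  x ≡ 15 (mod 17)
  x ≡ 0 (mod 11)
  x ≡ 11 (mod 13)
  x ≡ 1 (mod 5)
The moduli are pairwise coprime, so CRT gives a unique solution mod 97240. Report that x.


Product of moduli M = 8 · 17 · 11 · 13 · 5 = 97240.
Merge one congruence at a time:
  Start: x ≡ 3 (mod 8).
  Combine with x ≡ 15 (mod 17); new modulus lcm = 136.
    Write x = 3 + 8·t and substitute into x ≡ 15 (mod 17): 8·t ≡ 15 − 3 = 12 (mod 17).
    The inverse of 8 mod 17 is 15 (since 8·15 = 120 = 7·17 + 1), so t ≡ 15·12 = 180 ≡ 10 (mod 17).
    Then x = 3 + 8·10 = 83, valid modulo lcm(8, 17) = 136: x ≡ 83 (mod 136).
  Combine with x ≡ 0 (mod 11); new modulus lcm = 1496.
    Write x = 83 + 136·t and substitute into x ≡ 0 (mod 11): 136·t ≡ 0 − 83 = -83 (mod 11).
    Reduce coefficients mod 11: 4·t ≡ 5 (mod 11).
    The inverse of 4 mod 11 is 3 (since 4·3 = 12 = 1·11 + 1), so t ≡ 3·5 = 15 ≡ 4 (mod 11).
    Then x = 83 + 136·4 = 627, valid modulo lcm(136, 11) = 1496: x ≡ 627 (mod 1496).
  Combine with x ≡ 11 (mod 13); new modulus lcm = 19448.
    Write x = 627 + 1496·t and substitute into x ≡ 11 (mod 13): 1496·t ≡ 11 − 627 = -616 (mod 13).
    Reduce coefficients mod 13: 1·t ≡ 8 (mod 13).
    So t ≡ 8 (mod 13).
    Then x = 627 + 1496·8 = 12595, valid modulo lcm(1496, 13) = 19448: x ≡ 12595 (mod 19448).
  Combine with x ≡ 1 (mod 5); new modulus lcm = 97240.
    Write x = 12595 + 19448·t and substitute into x ≡ 1 (mod 5): 19448·t ≡ 1 − 12595 = -12594 (mod 5).
    Reduce coefficients mod 5: 3·t ≡ 1 (mod 5).
    The inverse of 3 mod 5 is 2 (since 3·2 = 6 = 1·5 + 1), so t ≡ 2·1 = 2 ≡ 2 (mod 5).
    Then x = 12595 + 19448·2 = 51491, valid modulo lcm(19448, 5) = 97240: x ≡ 51491 (mod 97240).
Verify against each original: 51491 mod 8 = 3, 51491 mod 17 = 15, 51491 mod 11 = 0, 51491 mod 13 = 11, 51491 mod 5 = 1.

x ≡ 51491 (mod 97240).


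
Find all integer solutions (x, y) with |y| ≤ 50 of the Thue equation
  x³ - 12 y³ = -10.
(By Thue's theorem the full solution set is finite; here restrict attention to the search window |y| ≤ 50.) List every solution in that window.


The equation is x³ - 12y³ = -10. For fixed y, x³ = 12·y³ − 10, so a solution requires the RHS to be a perfect cube.
Strategy: iterate y from -50 to 50, compute RHS = 12·y³ − 10, and check whether it is a (positive or negative) perfect cube.
Check small values of y:
  y = 0: RHS = -10 is not a perfect cube.
  y = 1: RHS = 2 is not a perfect cube.
  y = -1: RHS = -22 is not a perfect cube.
  y = 2: RHS = 86 is not a perfect cube.
  y = -2: RHS = -106 is not a perfect cube.
  y = 3: RHS = 314 is not a perfect cube.
  y = -3: RHS = -334 is not a perfect cube.
Continuing the search up to |y| = 50 finds no solutions either.
No (x, y) in the scanned range satisfies the equation.

No integer solutions with |y| ≤ 50.


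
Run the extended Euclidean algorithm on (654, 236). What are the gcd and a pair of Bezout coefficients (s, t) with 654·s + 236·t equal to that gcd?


Euclidean algorithm on (654, 236) — divide until remainder is 0:
  654 = 2 · 236 + 182
  236 = 1 · 182 + 54
  182 = 3 · 54 + 20
  54 = 2 · 20 + 14
  20 = 1 · 14 + 6
  14 = 2 · 6 + 2
  6 = 3 · 2 + 0
gcd(654, 236) = 2.
Track Bezout coefficients alongside the remainders: start with r₀ = 654 = a·1 + b·0 (s = 1, t = 0) and r₁ = 236 = a·0 + b·1 (s = 0, t = 1); each new remainder r_{k+1} = r_{k-1} − q_k·r_k inherits s_{k+1} = s_{k-1} − q_k·s_k, t_{k+1} = t_{k-1} − q_k·t_k, so r_k = a·s_k + b·t_k at every step:
  q = 2: r = 182, s = 1 − 2·0 = 1, t = 0 − 2·1 = -2  (check: 654·1 + 236·(-2) = 182)
  q = 1: r = 54, s = 0 − 1·1 = -1, t = 1 − 1·(-2) = 3  (check: 654·(-1) + 236·3 = 54)
  q = 3: r = 20, s = 1 − 3·(-1) = 4, t = -2 − 3·3 = -11  (check: 654·4 + 236·(-11) = 20)
  q = 2: r = 14, s = -1 − 2·4 = -9, t = 3 − 2·(-11) = 25  (check: 654·(-9) + 236·25 = 14)
  q = 1: r = 6, s = 4 − 1·(-9) = 13, t = -11 − 1·25 = -36  (check: 654·13 + 236·(-36) = 6)
  q = 2: r = 2, s = -9 − 2·13 = -35, t = 25 − 2·(-36) = 97  (check: 654·(-35) + 236·97 = 2)
The row with r = 2 (the gcd) gives the Bezout coefficients s = -35, t = 97.
Result: 654 · (-35) + 236 · (97) = 2.

gcd(654, 236) = 2; s = -35, t = 97 (check: 654·(-35) + 236·97 = 2).


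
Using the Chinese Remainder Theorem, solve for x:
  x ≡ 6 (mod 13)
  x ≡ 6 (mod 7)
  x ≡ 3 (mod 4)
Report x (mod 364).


Moduli 13, 7, 4 are pairwise coprime; by CRT there is a unique solution modulo M = 13 · 7 · 4 = 364.
Solve pairwise, accumulating the modulus:
  Start with x ≡ 6 (mod 13).
  Combine with x ≡ 6 (mod 7): since gcd(13, 7) = 1, we get a unique residue mod 91.
    Write x = 6 + 13·t and substitute into x ≡ 6 (mod 7): 13·t ≡ 6 − 6 = 0 (mod 7).
    Reduce coefficients mod 7: 6·t ≡ 0 (mod 7).
    The inverse of 6 mod 7 is 6 (since 6·6 = 36 = 5·7 + 1), so t ≡ 6·0 = 0 ≡ 0 (mod 7).
    Then x = 6 + 13·0 = 6, valid modulo lcm(13, 7) = 91: x ≡ 6 (mod 91).
  Combine with x ≡ 3 (mod 4): since gcd(91, 4) = 1, we get a unique residue mod 364.
    Write x = 6 + 91·t and substitute into x ≡ 3 (mod 4): 91·t ≡ 3 − 6 = -3 (mod 4).
    Reduce coefficients mod 4: 3·t ≡ 1 (mod 4).
    The inverse of 3 mod 4 is 3 (since 3·3 = 9 = 2·4 + 1), so t ≡ 3·1 = 3 ≡ 3 (mod 4).
    Then x = 6 + 91·3 = 279, valid modulo lcm(91, 4) = 364: x ≡ 279 (mod 364).
Verify: 279 mod 13 = 6 ✓, 279 mod 7 = 6 ✓, 279 mod 4 = 3 ✓.

x ≡ 279 (mod 364).


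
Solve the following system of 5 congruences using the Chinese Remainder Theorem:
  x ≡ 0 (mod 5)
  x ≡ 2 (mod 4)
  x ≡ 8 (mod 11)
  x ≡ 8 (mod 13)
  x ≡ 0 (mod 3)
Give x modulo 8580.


Product of moduli M = 5 · 4 · 11 · 13 · 3 = 8580.
Merge one congruence at a time:
  Start: x ≡ 0 (mod 5).
  Combine with x ≡ 2 (mod 4); new modulus lcm = 20.
    Write x = 0 + 5·t and substitute into x ≡ 2 (mod 4): 5·t ≡ 2 − 0 = 2 (mod 4).
    Reduce coefficients mod 4: 1·t ≡ 2 (mod 4).
    So t ≡ 2 (mod 4).
    Then x = 0 + 5·2 = 10, valid modulo lcm(5, 4) = 20: x ≡ 10 (mod 20).
  Combine with x ≡ 8 (mod 11); new modulus lcm = 220.
    Write x = 10 + 20·t and substitute into x ≡ 8 (mod 11): 20·t ≡ 8 − 10 = -2 (mod 11).
    Reduce coefficients mod 11: 9·t ≡ 9 (mod 11).
    The inverse of 9 mod 11 is 5 (since 9·5 = 45 = 4·11 + 1), so t ≡ 5·9 = 45 ≡ 1 (mod 11).
    Then x = 10 + 20·1 = 30, valid modulo lcm(20, 11) = 220: x ≡ 30 (mod 220).
  Combine with x ≡ 8 (mod 13); new modulus lcm = 2860.
    Write x = 30 + 220·t and substitute into x ≡ 8 (mod 13): 220·t ≡ 8 − 30 = -22 (mod 13).
    Reduce coefficients mod 13: 12·t ≡ 4 (mod 13).
    The inverse of 12 mod 13 is 12 (since 12·12 = 144 = 11·13 + 1), so t ≡ 12·4 = 48 ≡ 9 (mod 13).
    Then x = 30 + 220·9 = 2010, valid modulo lcm(220, 13) = 2860: x ≡ 2010 (mod 2860).
  Combine with x ≡ 0 (mod 3); new modulus lcm = 8580.
    Write x = 2010 + 2860·t and substitute into x ≡ 0 (mod 3): 2860·t ≡ 0 − 2010 = -2010 (mod 3).
    Reduce coefficients mod 3: 1·t ≡ 0 (mod 3).
    So t ≡ 0 (mod 3).
    Then x = 2010 + 2860·0 = 2010, valid modulo lcm(2860, 3) = 8580: x ≡ 2010 (mod 8580).
Verify against each original: 2010 mod 5 = 0, 2010 mod 4 = 2, 2010 mod 11 = 8, 2010 mod 13 = 8, 2010 mod 3 = 0.

x ≡ 2010 (mod 8580).
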